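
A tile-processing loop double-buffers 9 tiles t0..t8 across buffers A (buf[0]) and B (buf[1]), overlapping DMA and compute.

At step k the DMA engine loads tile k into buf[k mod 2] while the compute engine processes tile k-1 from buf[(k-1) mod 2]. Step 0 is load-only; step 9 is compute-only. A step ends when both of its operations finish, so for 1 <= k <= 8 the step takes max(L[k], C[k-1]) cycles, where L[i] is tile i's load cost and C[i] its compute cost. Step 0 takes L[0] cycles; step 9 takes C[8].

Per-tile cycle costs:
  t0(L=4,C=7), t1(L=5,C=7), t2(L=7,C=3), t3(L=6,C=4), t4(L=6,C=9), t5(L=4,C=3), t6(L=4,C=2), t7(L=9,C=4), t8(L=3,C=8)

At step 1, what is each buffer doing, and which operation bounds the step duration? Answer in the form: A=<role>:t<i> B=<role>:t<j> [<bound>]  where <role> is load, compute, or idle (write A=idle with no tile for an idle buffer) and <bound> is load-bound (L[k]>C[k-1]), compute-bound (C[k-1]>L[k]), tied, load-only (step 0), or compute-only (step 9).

step 1: A=compute:t0 B=load:t1 [compute-bound]

  0. 4=4c; end=4; A:t0 B:-
  1. max(5,7)=7c; end=11; A:t0 B:t1
  2. max(7,7)=7c; end=18; A:t2 B:t1
  3. max(6,3)=6c; end=24; A:t2 B:t3
  4. max(6,4)=6c; end=30; A:t4 B:t3
  5. max(4,9)=9c; end=39; A:t4 B:t5
  6. max(4,3)=4c; end=43; A:t6 B:t5
  7. max(9,2)=9c; end=52; A:t6 B:t7
  8. max(3,4)=4c; end=56; A:t8 B:t7
  9. 8=8c; end=64; A:t8 B:t7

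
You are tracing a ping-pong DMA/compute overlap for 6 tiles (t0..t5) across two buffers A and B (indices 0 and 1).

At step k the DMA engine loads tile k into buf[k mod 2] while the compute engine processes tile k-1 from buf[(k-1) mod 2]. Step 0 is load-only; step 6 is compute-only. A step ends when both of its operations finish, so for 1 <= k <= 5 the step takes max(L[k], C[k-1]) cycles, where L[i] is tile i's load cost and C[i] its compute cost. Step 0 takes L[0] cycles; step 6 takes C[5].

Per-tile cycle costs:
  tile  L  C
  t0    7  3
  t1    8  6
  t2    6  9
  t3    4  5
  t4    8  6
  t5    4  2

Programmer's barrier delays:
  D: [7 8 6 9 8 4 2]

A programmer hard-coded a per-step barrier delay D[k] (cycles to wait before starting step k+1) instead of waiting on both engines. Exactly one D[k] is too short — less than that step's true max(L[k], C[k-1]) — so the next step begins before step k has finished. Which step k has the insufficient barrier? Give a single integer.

k=0 barrier L[0]=7→7c, D[0]=7 ok
k=1 barrier max(L[1]=8,C[0]=3)→8c, D[1]=8 ok
k=2 barrier max(L[2]=6,C[1]=6)→6c, D[2]=6 ok
k=3 barrier max(L[3]=4,C[2]=9)→9c, D[3]=9 ok
k=4 barrier max(L[4]=8,C[3]=5)→8c, D[4]=8 ok
k=5 barrier max(L[5]=4,C[4]=6)→6c, D[5]=4 SHORT
k=6 barrier C[5]=2→2c, D[6]=2 ok

hazard at step 5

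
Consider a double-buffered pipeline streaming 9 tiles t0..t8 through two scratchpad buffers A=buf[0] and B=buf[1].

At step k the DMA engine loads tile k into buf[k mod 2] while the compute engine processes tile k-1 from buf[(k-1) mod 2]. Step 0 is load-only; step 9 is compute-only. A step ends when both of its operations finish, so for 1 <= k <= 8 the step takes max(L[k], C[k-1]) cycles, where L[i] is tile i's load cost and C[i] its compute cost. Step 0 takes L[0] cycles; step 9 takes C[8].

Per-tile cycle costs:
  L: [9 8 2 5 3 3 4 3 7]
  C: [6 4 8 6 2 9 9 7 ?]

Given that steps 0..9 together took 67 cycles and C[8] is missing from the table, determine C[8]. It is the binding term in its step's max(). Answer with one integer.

step 0 | dur = L[0]=9 = 9
step 1 | dur = max(L[1]=8, C[0]=6) = 8
step 2 | dur = max(L[2]=2, C[1]=4) = 4
step 3 | dur = max(L[3]=5, C[2]=8) = 8
step 4 | dur = max(L[4]=3, C[3]=6) = 6
step 5 | dur = max(L[5]=3, C[4]=2) = 3
step 6 | dur = max(L[6]=4, C[5]=9) = 9
step 7 | dur = max(L[7]=3, C[6]=9) = 9
step 8 | dur = max(L[8]=7, C[7]=7) = 7
step 9 | dur = C[8]=? = C[8]  (unknown; binding)
sum of known step durations = 63
dur[9] = total - known = 67 - 63 = 4
C[8] is the binding max in step 9, so C[8] = dur[9] = 4

C[8] = 4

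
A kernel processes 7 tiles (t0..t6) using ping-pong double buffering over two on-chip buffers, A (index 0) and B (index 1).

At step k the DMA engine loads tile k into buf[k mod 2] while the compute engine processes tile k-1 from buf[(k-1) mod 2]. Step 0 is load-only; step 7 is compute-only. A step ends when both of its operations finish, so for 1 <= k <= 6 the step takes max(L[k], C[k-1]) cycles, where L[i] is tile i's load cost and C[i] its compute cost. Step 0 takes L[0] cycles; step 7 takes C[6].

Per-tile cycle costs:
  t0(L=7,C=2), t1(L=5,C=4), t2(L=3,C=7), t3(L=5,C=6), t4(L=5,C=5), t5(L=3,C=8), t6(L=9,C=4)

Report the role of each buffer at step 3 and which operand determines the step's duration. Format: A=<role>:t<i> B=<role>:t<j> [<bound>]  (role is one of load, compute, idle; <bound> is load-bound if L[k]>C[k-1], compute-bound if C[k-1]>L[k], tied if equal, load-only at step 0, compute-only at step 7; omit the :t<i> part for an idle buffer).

step 0: L[0]=7 → dur=7, Σ=7 | A=load:t0 B=idle [load-only]
step 1: L[1]=5 C[0]=2 → dur=5, Σ=12 | A=compute:t0 B=load:t1 [load-bound]
step 2: L[2]=3 C[1]=4 → dur=4, Σ=16 | A=load:t2 B=compute:t1 [compute-bound]
step 3: L[3]=5 C[2]=7 → dur=7, Σ=23 | A=compute:t2 B=load:t3 [compute-bound]
step 4: L[4]=5 C[3]=6 → dur=6, Σ=29 | A=load:t4 B=compute:t3 [compute-bound]
step 5: L[5]=3 C[4]=5 → dur=5, Σ=34 | A=compute:t4 B=load:t5 [compute-bound]
step 6: L[6]=9 C[5]=8 → dur=9, Σ=43 | A=load:t6 B=compute:t5 [load-bound]
step 7: C[6]=4 → dur=4, Σ=47 | A=compute:t6 B=idle [compute-only]

step 3: A=compute:t2 B=load:t3 [compute-bound]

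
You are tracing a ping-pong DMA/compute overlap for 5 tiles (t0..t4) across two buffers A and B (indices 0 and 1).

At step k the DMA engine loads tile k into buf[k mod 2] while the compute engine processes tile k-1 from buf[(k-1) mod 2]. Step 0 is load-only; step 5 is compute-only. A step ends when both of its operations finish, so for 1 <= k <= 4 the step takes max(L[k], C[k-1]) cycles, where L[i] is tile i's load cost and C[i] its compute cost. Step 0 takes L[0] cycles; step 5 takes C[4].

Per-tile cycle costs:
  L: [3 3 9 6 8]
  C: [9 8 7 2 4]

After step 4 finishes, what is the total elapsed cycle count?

end_cycle[4] = 36

k=0 load=t0/3c comp=- wait=3 total=3
k=1 load=t1/3c comp=t0/9c wait=9 total=12
k=2 load=t2/9c comp=t1/8c wait=9 total=21
k=3 load=t3/6c comp=t2/7c wait=7 total=28
k=4 load=t4/8c comp=t3/2c wait=8 total=36
k=5 load=- comp=t4/4c wait=4 total=40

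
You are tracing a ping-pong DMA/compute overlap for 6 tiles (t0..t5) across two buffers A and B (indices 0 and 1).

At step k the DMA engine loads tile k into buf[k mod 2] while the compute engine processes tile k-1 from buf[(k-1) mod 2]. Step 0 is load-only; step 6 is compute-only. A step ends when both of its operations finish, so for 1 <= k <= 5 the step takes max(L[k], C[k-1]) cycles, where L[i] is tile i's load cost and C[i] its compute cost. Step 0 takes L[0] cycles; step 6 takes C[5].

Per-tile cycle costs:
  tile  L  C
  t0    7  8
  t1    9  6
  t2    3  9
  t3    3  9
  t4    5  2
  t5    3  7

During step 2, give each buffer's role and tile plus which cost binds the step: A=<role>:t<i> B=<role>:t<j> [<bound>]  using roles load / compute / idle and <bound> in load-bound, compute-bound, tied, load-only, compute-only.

[0] DMA t0→A (7c) ∥ CU idle ⇒ 7c, clock 7
[1] DMA t1→B (9c) ∥ CU A:t0 (8c) ⇒ 9c, clock 16
[2] DMA t2→A (3c) ∥ CU B:t1 (6c) ⇒ 6c, clock 22
[3] DMA t3→B (3c) ∥ CU A:t2 (9c) ⇒ 9c, clock 31
[4] DMA t4→A (5c) ∥ CU B:t3 (9c) ⇒ 9c, clock 40
[5] DMA t5→B (3c) ∥ CU A:t4 (2c) ⇒ 3c, clock 43
[6] DMA idle ∥ CU B:t5 (7c) ⇒ 7c, clock 50

step 2: A=load:t2 B=compute:t1 [compute-bound]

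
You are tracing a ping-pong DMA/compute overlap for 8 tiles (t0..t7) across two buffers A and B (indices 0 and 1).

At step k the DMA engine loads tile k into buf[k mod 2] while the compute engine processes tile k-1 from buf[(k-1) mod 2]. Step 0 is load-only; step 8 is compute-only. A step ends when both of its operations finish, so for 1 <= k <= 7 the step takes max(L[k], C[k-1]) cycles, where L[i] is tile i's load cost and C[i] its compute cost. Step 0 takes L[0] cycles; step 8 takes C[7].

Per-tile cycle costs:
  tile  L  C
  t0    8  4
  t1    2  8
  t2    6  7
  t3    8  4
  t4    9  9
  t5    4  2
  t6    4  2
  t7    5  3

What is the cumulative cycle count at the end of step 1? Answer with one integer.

end_cycle[1] = 12

  0. 8=8c; end=8; A:t0 B:-
  1. max(2,4)=4c; end=12; A:t0 B:t1
  2. max(6,8)=8c; end=20; A:t2 B:t1
  3. max(8,7)=8c; end=28; A:t2 B:t3
  4. max(9,4)=9c; end=37; A:t4 B:t3
  5. max(4,9)=9c; end=46; A:t4 B:t5
  6. max(4,2)=4c; end=50; A:t6 B:t5
  7. max(5,2)=5c; end=55; A:t6 B:t7
  8. 3=3c; end=58; A:t6 B:t7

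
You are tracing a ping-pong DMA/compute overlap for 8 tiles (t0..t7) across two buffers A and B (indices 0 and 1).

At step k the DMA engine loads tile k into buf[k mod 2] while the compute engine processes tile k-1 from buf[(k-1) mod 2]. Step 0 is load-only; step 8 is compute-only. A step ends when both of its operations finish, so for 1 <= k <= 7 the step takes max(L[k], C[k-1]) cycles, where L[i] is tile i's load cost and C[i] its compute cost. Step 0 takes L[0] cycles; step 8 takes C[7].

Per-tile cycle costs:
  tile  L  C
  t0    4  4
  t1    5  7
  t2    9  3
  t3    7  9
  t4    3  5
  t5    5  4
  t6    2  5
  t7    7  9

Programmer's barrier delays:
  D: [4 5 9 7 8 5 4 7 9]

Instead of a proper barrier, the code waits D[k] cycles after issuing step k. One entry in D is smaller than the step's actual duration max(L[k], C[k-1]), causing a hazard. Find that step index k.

step 0: need L[0]=4 = 4; D[0]=4 ok
step 1: need max(L[1]=5,C[0]=4) = 5; D[1]=5 ok
step 2: need max(L[2]=9,C[1]=7) = 9; D[2]=9 ok
step 3: need max(L[3]=7,C[2]=3) = 7; D[3]=7 ok
step 4: need max(L[4]=3,C[3]=9) = 9; D[4]=8 SHORT
step 5: need max(L[5]=5,C[4]=5) = 5; D[5]=5 ok
step 6: need max(L[6]=2,C[5]=4) = 4; D[6]=4 ok
step 7: need max(L[7]=7,C[6]=5) = 7; D[7]=7 ok
step 8: need C[7]=9 = 9; D[8]=9 ok

hazard at step 4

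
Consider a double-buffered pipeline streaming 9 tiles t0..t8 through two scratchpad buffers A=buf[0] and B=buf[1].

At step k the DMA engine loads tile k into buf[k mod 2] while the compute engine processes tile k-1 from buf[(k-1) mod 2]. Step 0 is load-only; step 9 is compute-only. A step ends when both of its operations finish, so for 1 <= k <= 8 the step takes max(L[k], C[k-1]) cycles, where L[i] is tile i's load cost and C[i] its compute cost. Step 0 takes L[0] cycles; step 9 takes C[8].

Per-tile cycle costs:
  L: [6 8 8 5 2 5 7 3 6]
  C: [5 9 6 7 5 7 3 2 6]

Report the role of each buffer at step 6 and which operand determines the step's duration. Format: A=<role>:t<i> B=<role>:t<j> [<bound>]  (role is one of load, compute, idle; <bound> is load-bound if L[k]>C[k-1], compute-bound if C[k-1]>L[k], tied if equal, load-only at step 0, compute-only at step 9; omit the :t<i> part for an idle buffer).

k=0 load=t0/6c comp=- wait=6 total=6
k=1 load=t1/8c comp=t0/5c wait=8 total=14
k=2 load=t2/8c comp=t1/9c wait=9 total=23
k=3 load=t3/5c comp=t2/6c wait=6 total=29
k=4 load=t4/2c comp=t3/7c wait=7 total=36
k=5 load=t5/5c comp=t4/5c wait=5 total=41
k=6 load=t6/7c comp=t5/7c wait=7 total=48
k=7 load=t7/3c comp=t6/3c wait=3 total=51
k=8 load=t8/6c comp=t7/2c wait=6 total=57
k=9 load=- comp=t8/6c wait=6 total=63

step 6: A=load:t6 B=compute:t5 [tied]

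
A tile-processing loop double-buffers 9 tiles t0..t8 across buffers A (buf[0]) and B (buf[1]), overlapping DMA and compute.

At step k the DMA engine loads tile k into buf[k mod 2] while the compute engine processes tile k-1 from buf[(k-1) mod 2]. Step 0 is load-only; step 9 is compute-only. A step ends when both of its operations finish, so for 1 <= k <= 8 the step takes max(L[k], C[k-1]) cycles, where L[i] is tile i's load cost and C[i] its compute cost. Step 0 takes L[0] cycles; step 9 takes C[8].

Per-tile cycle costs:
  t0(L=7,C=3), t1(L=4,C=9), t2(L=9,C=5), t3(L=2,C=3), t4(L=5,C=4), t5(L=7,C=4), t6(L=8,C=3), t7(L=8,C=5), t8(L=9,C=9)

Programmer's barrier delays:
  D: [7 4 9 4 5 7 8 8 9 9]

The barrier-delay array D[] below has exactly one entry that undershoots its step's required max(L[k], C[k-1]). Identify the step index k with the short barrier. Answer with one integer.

hazard at step 3

[0] required=L[0]=7=7 vs D=7 ok
[1] required=max(L[1]=4,C[0]=3)=4 vs D=4 ok
[2] required=max(L[2]=9,C[1]=9)=9 vs D=9 ok
[3] required=max(L[3]=2,C[2]=5)=5 vs D=4 SHORT
[4] required=max(L[4]=5,C[3]=3)=5 vs D=5 ok
[5] required=max(L[5]=7,C[4]=4)=7 vs D=7 ok
[6] required=max(L[6]=8,C[5]=4)=8 vs D=8 ok
[7] required=max(L[7]=8,C[6]=3)=8 vs D=8 ok
[8] required=max(L[8]=9,C[7]=5)=9 vs D=9 ok
[9] required=C[8]=9=9 vs D=9 ok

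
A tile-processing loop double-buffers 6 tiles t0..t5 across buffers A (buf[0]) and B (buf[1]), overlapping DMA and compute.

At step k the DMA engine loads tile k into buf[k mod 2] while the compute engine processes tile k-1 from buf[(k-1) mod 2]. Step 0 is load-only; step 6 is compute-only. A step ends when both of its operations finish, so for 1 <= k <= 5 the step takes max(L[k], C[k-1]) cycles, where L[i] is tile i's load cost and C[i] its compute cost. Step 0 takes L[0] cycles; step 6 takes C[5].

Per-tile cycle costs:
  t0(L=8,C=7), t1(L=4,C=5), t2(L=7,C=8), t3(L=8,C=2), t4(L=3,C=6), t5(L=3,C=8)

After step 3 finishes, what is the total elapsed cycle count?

step 0: L[0]=8 → dur=8, Σ=8 | A=load:t0 B=idle [load-only]
step 1: L[1]=4 C[0]=7 → dur=7, Σ=15 | A=compute:t0 B=load:t1 [compute-bound]
step 2: L[2]=7 C[1]=5 → dur=7, Σ=22 | A=load:t2 B=compute:t1 [load-bound]
step 3: L[3]=8 C[2]=8 → dur=8, Σ=30 | A=compute:t2 B=load:t3 [tied]
step 4: L[4]=3 C[3]=2 → dur=3, Σ=33 | A=load:t4 B=compute:t3 [load-bound]
step 5: L[5]=3 C[4]=6 → dur=6, Σ=39 | A=compute:t4 B=load:t5 [compute-bound]
step 6: C[5]=8 → dur=8, Σ=47 | A=idle B=compute:t5 [compute-only]

end_cycle[3] = 30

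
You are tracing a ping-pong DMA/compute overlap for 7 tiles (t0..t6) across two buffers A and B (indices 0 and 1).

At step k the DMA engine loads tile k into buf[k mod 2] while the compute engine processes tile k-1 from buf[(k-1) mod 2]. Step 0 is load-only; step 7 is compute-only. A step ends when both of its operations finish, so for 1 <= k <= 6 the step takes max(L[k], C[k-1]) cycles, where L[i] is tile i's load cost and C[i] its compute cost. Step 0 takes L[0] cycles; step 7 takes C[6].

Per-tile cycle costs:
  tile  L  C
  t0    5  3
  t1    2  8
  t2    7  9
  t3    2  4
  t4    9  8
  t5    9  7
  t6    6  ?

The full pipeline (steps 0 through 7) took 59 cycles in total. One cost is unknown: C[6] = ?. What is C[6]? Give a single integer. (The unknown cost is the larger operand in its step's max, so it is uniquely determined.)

step 0 | dur = L[0]=5 = 5
step 1 | dur = max(L[1]=2, C[0]=3) = 3
step 2 | dur = max(L[2]=7, C[1]=8) = 8
step 3 | dur = max(L[3]=2, C[2]=9) = 9
step 4 | dur = max(L[4]=9, C[3]=4) = 9
step 5 | dur = max(L[5]=9, C[4]=8) = 9
step 6 | dur = max(L[6]=6, C[5]=7) = 7
step 7 | dur = C[6]=? = C[6]  (unknown; binding)
sum of known step durations = 50
dur[7] = total - known = 59 - 50 = 9
C[6] is the binding max in step 7, so C[6] = dur[7] = 9

C[6] = 9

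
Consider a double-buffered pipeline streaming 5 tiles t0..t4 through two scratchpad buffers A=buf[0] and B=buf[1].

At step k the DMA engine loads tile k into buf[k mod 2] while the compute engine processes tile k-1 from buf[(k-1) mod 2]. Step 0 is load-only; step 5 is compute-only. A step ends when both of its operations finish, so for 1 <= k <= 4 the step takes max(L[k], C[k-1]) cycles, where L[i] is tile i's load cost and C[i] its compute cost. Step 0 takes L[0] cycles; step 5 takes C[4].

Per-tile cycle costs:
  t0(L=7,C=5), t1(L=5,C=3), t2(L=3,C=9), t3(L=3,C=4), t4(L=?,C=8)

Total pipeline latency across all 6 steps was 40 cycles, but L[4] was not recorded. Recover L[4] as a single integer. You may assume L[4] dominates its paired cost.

L[4] = 8

step 0: dur = L[0]=7 = 7
step 1: dur = max(L[1]=5, C[0]=5) = 5
step 2: dur = max(L[2]=3, C[1]=3) = 3
step 3: dur = max(L[3]=3, C[2]=9) = 9
step 4: dur = max(L[4]=?, C[3]=4) = L[4]  (unknown; binding)
step 5: dur = C[4]=8 = 8
sum of known step durations = 32
dur[4] = total - known = 40 - 32 = 8
L[4] is the binding max in step 4, so L[4] = dur[4] = 8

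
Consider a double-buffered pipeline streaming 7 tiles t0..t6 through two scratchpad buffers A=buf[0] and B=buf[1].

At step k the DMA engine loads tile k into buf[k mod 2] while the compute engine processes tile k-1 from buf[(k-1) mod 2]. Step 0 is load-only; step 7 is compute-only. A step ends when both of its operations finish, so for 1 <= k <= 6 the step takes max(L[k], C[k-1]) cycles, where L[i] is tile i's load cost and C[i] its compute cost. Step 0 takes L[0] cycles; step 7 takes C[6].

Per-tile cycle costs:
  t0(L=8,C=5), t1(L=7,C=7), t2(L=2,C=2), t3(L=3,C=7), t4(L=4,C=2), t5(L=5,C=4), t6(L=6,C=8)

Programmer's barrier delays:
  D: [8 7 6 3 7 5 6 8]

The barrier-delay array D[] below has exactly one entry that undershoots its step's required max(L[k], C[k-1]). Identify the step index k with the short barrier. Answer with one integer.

hazard at step 2

step 0: need L[0]=8 = 8; D[0]=8 ok
step 1: need max(L[1]=7,C[0]=5) = 7; D[1]=7 ok
step 2: need max(L[2]=2,C[1]=7) = 7; D[2]=6 SHORT
step 3: need max(L[3]=3,C[2]=2) = 3; D[3]=3 ok
step 4: need max(L[4]=4,C[3]=7) = 7; D[4]=7 ok
step 5: need max(L[5]=5,C[4]=2) = 5; D[5]=5 ok
step 6: need max(L[6]=6,C[5]=4) = 6; D[6]=6 ok
step 7: need C[6]=8 = 8; D[7]=8 ok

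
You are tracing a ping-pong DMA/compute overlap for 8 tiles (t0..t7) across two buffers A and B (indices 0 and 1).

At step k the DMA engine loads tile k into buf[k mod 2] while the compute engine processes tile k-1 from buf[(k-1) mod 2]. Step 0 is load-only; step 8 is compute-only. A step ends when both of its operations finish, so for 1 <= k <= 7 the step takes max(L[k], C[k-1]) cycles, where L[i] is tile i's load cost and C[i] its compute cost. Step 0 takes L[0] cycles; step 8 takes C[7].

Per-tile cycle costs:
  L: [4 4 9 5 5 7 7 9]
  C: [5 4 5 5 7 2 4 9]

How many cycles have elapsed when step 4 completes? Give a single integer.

  0. 4=4c; end=4; A:t0 B:-
  1. max(4,5)=5c; end=9; A:t0 B:t1
  2. max(9,4)=9c; end=18; A:t2 B:t1
  3. max(5,5)=5c; end=23; A:t2 B:t3
  4. max(5,5)=5c; end=28; A:t4 B:t3
  5. max(7,7)=7c; end=35; A:t4 B:t5
  6. max(7,2)=7c; end=42; A:t6 B:t5
  7. max(9,4)=9c; end=51; A:t6 B:t7
  8. 9=9c; end=60; A:t6 B:t7

end_cycle[4] = 28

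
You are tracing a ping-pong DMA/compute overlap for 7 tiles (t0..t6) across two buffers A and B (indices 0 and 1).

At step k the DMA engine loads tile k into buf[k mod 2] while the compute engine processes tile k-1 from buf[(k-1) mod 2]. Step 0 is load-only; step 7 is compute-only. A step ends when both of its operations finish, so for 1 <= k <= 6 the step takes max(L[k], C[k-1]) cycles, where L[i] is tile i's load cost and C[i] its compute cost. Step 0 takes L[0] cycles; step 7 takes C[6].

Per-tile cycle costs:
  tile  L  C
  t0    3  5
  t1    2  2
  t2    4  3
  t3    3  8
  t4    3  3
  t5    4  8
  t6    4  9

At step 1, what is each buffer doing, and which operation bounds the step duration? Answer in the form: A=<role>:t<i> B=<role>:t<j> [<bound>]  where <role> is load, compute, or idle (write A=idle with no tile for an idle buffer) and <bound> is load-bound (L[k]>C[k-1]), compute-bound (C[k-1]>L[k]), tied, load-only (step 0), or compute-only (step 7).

[0] DMA t0→A (3c) ∥ CU idle ⇒ 3c, clock 3
[1] DMA t1→B (2c) ∥ CU A:t0 (5c) ⇒ 5c, clock 8
[2] DMA t2→A (4c) ∥ CU B:t1 (2c) ⇒ 4c, clock 12
[3] DMA t3→B (3c) ∥ CU A:t2 (3c) ⇒ 3c, clock 15
[4] DMA t4→A (3c) ∥ CU B:t3 (8c) ⇒ 8c, clock 23
[5] DMA t5→B (4c) ∥ CU A:t4 (3c) ⇒ 4c, clock 27
[6] DMA t6→A (4c) ∥ CU B:t5 (8c) ⇒ 8c, clock 35
[7] DMA idle ∥ CU A:t6 (9c) ⇒ 9c, clock 44

step 1: A=compute:t0 B=load:t1 [compute-bound]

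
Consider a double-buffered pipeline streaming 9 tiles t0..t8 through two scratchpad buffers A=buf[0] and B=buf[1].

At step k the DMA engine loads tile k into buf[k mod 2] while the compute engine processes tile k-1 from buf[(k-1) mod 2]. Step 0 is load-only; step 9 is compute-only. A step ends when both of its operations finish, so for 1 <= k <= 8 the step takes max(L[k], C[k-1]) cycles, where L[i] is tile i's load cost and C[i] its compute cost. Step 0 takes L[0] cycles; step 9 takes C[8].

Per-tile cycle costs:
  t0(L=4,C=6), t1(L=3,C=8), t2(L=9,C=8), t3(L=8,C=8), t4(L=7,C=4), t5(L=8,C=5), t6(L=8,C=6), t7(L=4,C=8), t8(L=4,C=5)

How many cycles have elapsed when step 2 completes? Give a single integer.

end_cycle[2] = 19

[0] DMA t0→A (4c) ∥ CU idle ⇒ 4c, clock 4
[1] DMA t1→B (3c) ∥ CU A:t0 (6c) ⇒ 6c, clock 10
[2] DMA t2→A (9c) ∥ CU B:t1 (8c) ⇒ 9c, clock 19
[3] DMA t3→B (8c) ∥ CU A:t2 (8c) ⇒ 8c, clock 27
[4] DMA t4→A (7c) ∥ CU B:t3 (8c) ⇒ 8c, clock 35
[5] DMA t5→B (8c) ∥ CU A:t4 (4c) ⇒ 8c, clock 43
[6] DMA t6→A (8c) ∥ CU B:t5 (5c) ⇒ 8c, clock 51
[7] DMA t7→B (4c) ∥ CU A:t6 (6c) ⇒ 6c, clock 57
[8] DMA t8→A (4c) ∥ CU B:t7 (8c) ⇒ 8c, clock 65
[9] DMA idle ∥ CU A:t8 (5c) ⇒ 5c, clock 70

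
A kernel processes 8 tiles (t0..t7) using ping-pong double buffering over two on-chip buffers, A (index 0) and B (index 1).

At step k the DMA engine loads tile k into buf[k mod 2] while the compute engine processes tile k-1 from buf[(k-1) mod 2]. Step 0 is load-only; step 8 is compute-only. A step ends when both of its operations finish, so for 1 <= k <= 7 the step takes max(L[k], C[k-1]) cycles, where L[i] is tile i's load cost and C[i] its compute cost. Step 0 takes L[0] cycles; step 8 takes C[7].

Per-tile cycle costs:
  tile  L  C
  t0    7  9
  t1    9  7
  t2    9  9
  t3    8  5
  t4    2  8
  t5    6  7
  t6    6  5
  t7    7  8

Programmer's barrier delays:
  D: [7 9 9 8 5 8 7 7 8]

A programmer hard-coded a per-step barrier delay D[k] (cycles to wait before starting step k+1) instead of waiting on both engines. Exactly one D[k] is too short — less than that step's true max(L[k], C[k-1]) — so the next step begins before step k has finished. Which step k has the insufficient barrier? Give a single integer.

hazard at step 3

k=0 barrier L[0]=7→7c, D[0]=7 ok
k=1 barrier max(L[1]=9,C[0]=9)→9c, D[1]=9 ok
k=2 barrier max(L[2]=9,C[1]=7)→9c, D[2]=9 ok
k=3 barrier max(L[3]=8,C[2]=9)→9c, D[3]=8 SHORT
k=4 barrier max(L[4]=2,C[3]=5)→5c, D[4]=5 ok
k=5 barrier max(L[5]=6,C[4]=8)→8c, D[5]=8 ok
k=6 barrier max(L[6]=6,C[5]=7)→7c, D[6]=7 ok
k=7 barrier max(L[7]=7,C[6]=5)→7c, D[7]=7 ok
k=8 barrier C[7]=8→8c, D[8]=8 ok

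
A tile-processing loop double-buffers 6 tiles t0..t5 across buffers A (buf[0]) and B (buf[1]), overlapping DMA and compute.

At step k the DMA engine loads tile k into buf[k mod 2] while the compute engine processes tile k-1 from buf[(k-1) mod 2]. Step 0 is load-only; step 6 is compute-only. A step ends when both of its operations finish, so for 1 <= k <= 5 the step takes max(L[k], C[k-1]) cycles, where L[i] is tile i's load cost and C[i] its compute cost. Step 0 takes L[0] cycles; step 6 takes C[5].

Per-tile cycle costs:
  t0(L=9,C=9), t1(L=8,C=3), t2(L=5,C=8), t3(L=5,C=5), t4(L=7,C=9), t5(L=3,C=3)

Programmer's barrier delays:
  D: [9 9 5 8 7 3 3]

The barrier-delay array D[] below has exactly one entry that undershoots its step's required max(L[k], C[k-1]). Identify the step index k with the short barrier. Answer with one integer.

hazard at step 5

step 0: need L[0]=9 = 9; D[0]=9 ok
step 1: need max(L[1]=8,C[0]=9) = 9; D[1]=9 ok
step 2: need max(L[2]=5,C[1]=3) = 5; D[2]=5 ok
step 3: need max(L[3]=5,C[2]=8) = 8; D[3]=8 ok
step 4: need max(L[4]=7,C[3]=5) = 7; D[4]=7 ok
step 5: need max(L[5]=3,C[4]=9) = 9; D[5]=3 SHORT
step 6: need C[5]=3 = 3; D[6]=3 ok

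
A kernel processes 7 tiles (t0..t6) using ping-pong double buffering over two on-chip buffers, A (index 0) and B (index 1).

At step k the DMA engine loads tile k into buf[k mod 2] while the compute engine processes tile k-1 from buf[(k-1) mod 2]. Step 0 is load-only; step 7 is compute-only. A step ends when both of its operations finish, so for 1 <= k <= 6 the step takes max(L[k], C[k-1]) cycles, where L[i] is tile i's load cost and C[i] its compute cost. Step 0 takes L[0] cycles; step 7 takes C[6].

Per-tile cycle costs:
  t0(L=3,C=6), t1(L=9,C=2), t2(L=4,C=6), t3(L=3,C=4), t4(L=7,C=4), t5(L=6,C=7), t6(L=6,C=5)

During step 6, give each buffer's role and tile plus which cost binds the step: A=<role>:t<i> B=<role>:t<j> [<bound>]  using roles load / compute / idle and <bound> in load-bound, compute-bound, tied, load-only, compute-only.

step 6: A=load:t6 B=compute:t5 [compute-bound]

k=0 load=t0/3c comp=- wait=3 total=3
k=1 load=t1/9c comp=t0/6c wait=9 total=12
k=2 load=t2/4c comp=t1/2c wait=4 total=16
k=3 load=t3/3c comp=t2/6c wait=6 total=22
k=4 load=t4/7c comp=t3/4c wait=7 total=29
k=5 load=t5/6c comp=t4/4c wait=6 total=35
k=6 load=t6/6c comp=t5/7c wait=7 total=42
k=7 load=- comp=t6/5c wait=5 total=47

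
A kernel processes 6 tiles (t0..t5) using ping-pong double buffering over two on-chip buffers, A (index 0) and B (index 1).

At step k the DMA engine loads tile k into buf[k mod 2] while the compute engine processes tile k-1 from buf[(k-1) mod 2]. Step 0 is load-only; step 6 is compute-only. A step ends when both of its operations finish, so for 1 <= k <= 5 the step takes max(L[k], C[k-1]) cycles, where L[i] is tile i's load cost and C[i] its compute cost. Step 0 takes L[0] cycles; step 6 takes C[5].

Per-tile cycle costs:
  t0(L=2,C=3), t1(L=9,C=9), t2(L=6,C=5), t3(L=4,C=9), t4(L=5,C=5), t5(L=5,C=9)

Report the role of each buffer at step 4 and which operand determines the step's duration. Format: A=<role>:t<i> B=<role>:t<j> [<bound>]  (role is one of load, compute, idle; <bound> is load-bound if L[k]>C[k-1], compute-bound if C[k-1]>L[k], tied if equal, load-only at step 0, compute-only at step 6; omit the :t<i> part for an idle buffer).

k=0 load=t0/2c comp=- wait=2 total=2
k=1 load=t1/9c comp=t0/3c wait=9 total=11
k=2 load=t2/6c comp=t1/9c wait=9 total=20
k=3 load=t3/4c comp=t2/5c wait=5 total=25
k=4 load=t4/5c comp=t3/9c wait=9 total=34
k=5 load=t5/5c comp=t4/5c wait=5 total=39
k=6 load=- comp=t5/9c wait=9 total=48

step 4: A=load:t4 B=compute:t3 [compute-bound]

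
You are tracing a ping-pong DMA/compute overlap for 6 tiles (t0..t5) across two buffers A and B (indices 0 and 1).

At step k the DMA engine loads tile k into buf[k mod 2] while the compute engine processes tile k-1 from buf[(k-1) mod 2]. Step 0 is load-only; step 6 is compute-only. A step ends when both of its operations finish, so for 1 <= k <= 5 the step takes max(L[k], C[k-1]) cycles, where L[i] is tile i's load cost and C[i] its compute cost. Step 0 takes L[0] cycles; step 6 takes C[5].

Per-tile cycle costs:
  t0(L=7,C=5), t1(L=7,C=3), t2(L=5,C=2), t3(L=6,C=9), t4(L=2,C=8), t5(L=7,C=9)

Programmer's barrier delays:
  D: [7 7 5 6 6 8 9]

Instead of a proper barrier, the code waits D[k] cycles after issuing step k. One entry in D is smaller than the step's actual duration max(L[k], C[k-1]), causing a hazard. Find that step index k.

hazard at step 4

step 0: need L[0]=7 = 7; D[0]=7 ok
step 1: need max(L[1]=7,C[0]=5) = 7; D[1]=7 ok
step 2: need max(L[2]=5,C[1]=3) = 5; D[2]=5 ok
step 3: need max(L[3]=6,C[2]=2) = 6; D[3]=6 ok
step 4: need max(L[4]=2,C[3]=9) = 9; D[4]=6 SHORT
step 5: need max(L[5]=7,C[4]=8) = 8; D[5]=8 ok
step 6: need C[5]=9 = 9; D[6]=9 ok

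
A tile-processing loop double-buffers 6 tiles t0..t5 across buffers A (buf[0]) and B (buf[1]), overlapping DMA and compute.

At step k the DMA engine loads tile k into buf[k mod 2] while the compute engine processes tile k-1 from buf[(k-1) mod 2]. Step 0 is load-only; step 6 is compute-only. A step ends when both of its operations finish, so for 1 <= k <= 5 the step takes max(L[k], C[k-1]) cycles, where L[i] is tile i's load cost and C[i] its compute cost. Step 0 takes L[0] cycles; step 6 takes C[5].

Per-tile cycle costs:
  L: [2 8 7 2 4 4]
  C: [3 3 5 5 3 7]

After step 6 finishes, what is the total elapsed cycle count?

  0. 2=2c; end=2; A:t0 B:-
  1. max(8,3)=8c; end=10; A:t0 B:t1
  2. max(7,3)=7c; end=17; A:t2 B:t1
  3. max(2,5)=5c; end=22; A:t2 B:t3
  4. max(4,5)=5c; end=27; A:t4 B:t3
  5. max(4,3)=4c; end=31; A:t4 B:t5
  6. 7=7c; end=38; A:t4 B:t5

end_cycle[6] = 38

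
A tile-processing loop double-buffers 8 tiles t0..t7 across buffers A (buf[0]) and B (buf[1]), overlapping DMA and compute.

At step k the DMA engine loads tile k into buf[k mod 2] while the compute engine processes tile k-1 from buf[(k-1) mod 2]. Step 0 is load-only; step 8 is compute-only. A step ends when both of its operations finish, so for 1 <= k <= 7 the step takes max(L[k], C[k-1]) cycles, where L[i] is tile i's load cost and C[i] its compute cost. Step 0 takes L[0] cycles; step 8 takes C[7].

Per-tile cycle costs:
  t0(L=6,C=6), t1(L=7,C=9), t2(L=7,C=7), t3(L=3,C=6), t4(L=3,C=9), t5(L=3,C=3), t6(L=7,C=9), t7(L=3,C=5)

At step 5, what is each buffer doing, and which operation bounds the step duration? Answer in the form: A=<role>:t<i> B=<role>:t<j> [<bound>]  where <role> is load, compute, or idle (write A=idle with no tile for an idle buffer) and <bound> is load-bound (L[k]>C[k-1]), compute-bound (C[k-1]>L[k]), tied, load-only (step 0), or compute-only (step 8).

[0] DMA t0→A (6c) ∥ CU idle ⇒ 6c, clock 6
[1] DMA t1→B (7c) ∥ CU A:t0 (6c) ⇒ 7c, clock 13
[2] DMA t2→A (7c) ∥ CU B:t1 (9c) ⇒ 9c, clock 22
[3] DMA t3→B (3c) ∥ CU A:t2 (7c) ⇒ 7c, clock 29
[4] DMA t4→A (3c) ∥ CU B:t3 (6c) ⇒ 6c, clock 35
[5] DMA t5→B (3c) ∥ CU A:t4 (9c) ⇒ 9c, clock 44
[6] DMA t6→A (7c) ∥ CU B:t5 (3c) ⇒ 7c, clock 51
[7] DMA t7→B (3c) ∥ CU A:t6 (9c) ⇒ 9c, clock 60
[8] DMA idle ∥ CU B:t7 (5c) ⇒ 5c, clock 65

step 5: A=compute:t4 B=load:t5 [compute-bound]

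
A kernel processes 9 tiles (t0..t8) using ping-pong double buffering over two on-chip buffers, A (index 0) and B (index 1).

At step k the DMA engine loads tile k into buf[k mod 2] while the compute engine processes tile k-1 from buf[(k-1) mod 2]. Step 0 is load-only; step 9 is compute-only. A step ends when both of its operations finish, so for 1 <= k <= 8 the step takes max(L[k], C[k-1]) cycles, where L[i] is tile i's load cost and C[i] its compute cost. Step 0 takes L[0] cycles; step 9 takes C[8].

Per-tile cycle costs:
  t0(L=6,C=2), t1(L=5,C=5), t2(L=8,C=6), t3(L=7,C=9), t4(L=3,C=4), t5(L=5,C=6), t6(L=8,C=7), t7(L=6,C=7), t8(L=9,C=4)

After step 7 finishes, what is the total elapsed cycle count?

step 0: L[0]=6 → dur=6, Σ=6 | A=load:t0 B=idle [load-only]
step 1: L[1]=5 C[0]=2 → dur=5, Σ=11 | A=compute:t0 B=load:t1 [load-bound]
step 2: L[2]=8 C[1]=5 → dur=8, Σ=19 | A=load:t2 B=compute:t1 [load-bound]
step 3: L[3]=7 C[2]=6 → dur=7, Σ=26 | A=compute:t2 B=load:t3 [load-bound]
step 4: L[4]=3 C[3]=9 → dur=9, Σ=35 | A=load:t4 B=compute:t3 [compute-bound]
step 5: L[5]=5 C[4]=4 → dur=5, Σ=40 | A=compute:t4 B=load:t5 [load-bound]
step 6: L[6]=8 C[5]=6 → dur=8, Σ=48 | A=load:t6 B=compute:t5 [load-bound]
step 7: L[7]=6 C[6]=7 → dur=7, Σ=55 | A=compute:t6 B=load:t7 [compute-bound]
step 8: L[8]=9 C[7]=7 → dur=9, Σ=64 | A=load:t8 B=compute:t7 [load-bound]
step 9: C[8]=4 → dur=4, Σ=68 | A=compute:t8 B=idle [compute-only]

end_cycle[7] = 55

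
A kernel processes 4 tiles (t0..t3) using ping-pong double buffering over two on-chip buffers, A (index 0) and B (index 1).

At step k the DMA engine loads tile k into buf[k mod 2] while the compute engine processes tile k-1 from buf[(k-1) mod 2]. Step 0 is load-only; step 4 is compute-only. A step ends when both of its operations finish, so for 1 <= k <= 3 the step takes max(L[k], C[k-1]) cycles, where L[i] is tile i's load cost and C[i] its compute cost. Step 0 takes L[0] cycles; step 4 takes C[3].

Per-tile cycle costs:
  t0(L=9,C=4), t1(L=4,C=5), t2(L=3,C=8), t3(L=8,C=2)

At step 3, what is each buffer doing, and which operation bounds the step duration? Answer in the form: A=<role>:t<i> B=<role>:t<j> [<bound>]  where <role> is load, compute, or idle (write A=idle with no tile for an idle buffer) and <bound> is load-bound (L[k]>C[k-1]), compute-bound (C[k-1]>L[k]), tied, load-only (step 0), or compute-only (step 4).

step 3: A=compute:t2 B=load:t3 [tied]

[0] DMA t0→A (9c) ∥ CU idle ⇒ 9c, clock 9
[1] DMA t1→B (4c) ∥ CU A:t0 (4c) ⇒ 4c, clock 13
[2] DMA t2→A (3c) ∥ CU B:t1 (5c) ⇒ 5c, clock 18
[3] DMA t3→B (8c) ∥ CU A:t2 (8c) ⇒ 8c, clock 26
[4] DMA idle ∥ CU B:t3 (2c) ⇒ 2c, clock 28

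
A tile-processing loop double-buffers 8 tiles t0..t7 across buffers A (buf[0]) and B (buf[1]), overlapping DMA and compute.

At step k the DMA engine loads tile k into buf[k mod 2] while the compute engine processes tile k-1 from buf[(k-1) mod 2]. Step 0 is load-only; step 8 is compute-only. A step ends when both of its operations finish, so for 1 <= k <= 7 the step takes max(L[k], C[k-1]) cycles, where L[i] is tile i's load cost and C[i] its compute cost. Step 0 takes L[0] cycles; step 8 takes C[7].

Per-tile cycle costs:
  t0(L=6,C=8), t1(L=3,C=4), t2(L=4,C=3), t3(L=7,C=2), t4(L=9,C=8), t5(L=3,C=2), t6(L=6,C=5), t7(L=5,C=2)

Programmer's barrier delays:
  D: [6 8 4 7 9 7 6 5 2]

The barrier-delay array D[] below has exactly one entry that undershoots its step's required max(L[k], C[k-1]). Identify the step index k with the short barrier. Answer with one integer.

k=0 barrier L[0]=6→6c, D[0]=6 ok
k=1 barrier max(L[1]=3,C[0]=8)→8c, D[1]=8 ok
k=2 barrier max(L[2]=4,C[1]=4)→4c, D[2]=4 ok
k=3 barrier max(L[3]=7,C[2]=3)→7c, D[3]=7 ok
k=4 barrier max(L[4]=9,C[3]=2)→9c, D[4]=9 ok
k=5 barrier max(L[5]=3,C[4]=8)→8c, D[5]=7 SHORT
k=6 barrier max(L[6]=6,C[5]=2)→6c, D[6]=6 ok
k=7 barrier max(L[7]=5,C[6]=5)→5c, D[7]=5 ok
k=8 barrier C[7]=2→2c, D[8]=2 ok

hazard at step 5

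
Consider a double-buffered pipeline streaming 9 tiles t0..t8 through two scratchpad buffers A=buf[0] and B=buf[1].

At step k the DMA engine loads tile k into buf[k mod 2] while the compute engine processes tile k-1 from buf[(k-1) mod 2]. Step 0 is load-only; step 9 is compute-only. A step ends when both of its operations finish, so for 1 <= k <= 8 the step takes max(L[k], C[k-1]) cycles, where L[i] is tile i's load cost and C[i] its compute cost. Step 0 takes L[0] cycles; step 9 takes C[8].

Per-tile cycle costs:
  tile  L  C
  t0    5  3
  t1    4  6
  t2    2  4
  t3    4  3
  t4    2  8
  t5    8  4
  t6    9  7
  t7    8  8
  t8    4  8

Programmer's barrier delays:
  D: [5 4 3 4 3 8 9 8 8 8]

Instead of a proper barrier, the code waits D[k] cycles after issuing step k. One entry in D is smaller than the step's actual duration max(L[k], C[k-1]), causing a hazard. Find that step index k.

step 0: need L[0]=5 = 5; D[0]=5 ok
step 1: need max(L[1]=4,C[0]=3) = 4; D[1]=4 ok
step 2: need max(L[2]=2,C[1]=6) = 6; D[2]=3 SHORT
step 3: need max(L[3]=4,C[2]=4) = 4; D[3]=4 ok
step 4: need max(L[4]=2,C[3]=3) = 3; D[4]=3 ok
step 5: need max(L[5]=8,C[4]=8) = 8; D[5]=8 ok
step 6: need max(L[6]=9,C[5]=4) = 9; D[6]=9 ok
step 7: need max(L[7]=8,C[6]=7) = 8; D[7]=8 ok
step 8: need max(L[8]=4,C[7]=8) = 8; D[8]=8 ok
step 9: need C[8]=8 = 8; D[9]=8 ok

hazard at step 2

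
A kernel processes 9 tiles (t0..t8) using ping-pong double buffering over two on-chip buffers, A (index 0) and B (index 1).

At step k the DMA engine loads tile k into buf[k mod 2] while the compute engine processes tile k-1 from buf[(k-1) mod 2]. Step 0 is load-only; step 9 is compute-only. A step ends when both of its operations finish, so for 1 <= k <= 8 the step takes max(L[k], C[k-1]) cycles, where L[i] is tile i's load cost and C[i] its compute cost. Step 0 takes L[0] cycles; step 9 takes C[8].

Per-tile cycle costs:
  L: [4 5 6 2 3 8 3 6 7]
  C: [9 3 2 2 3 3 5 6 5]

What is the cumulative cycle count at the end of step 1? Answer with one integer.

end_cycle[1] = 13

[0] DMA t0→A (4c) ∥ CU idle ⇒ 4c, clock 4
[1] DMA t1→B (5c) ∥ CU A:t0 (9c) ⇒ 9c, clock 13
[2] DMA t2→A (6c) ∥ CU B:t1 (3c) ⇒ 6c, clock 19
[3] DMA t3→B (2c) ∥ CU A:t2 (2c) ⇒ 2c, clock 21
[4] DMA t4→A (3c) ∥ CU B:t3 (2c) ⇒ 3c, clock 24
[5] DMA t5→B (8c) ∥ CU A:t4 (3c) ⇒ 8c, clock 32
[6] DMA t6→A (3c) ∥ CU B:t5 (3c) ⇒ 3c, clock 35
[7] DMA t7→B (6c) ∥ CU A:t6 (5c) ⇒ 6c, clock 41
[8] DMA t8→A (7c) ∥ CU B:t7 (6c) ⇒ 7c, clock 48
[9] DMA idle ∥ CU A:t8 (5c) ⇒ 5c, clock 53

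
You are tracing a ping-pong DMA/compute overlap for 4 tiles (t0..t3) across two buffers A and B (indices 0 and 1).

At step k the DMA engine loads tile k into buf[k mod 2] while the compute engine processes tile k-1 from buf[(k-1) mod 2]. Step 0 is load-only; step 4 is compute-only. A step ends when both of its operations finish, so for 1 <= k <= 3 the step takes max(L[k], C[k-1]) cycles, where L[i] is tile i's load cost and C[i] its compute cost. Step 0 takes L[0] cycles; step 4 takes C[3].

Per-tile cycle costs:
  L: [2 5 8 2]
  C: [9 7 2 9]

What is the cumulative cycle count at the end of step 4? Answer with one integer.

k=0 load=t0/2c comp=- wait=2 total=2
k=1 load=t1/5c comp=t0/9c wait=9 total=11
k=2 load=t2/8c comp=t1/7c wait=8 total=19
k=3 load=t3/2c comp=t2/2c wait=2 total=21
k=4 load=- comp=t3/9c wait=9 total=30

end_cycle[4] = 30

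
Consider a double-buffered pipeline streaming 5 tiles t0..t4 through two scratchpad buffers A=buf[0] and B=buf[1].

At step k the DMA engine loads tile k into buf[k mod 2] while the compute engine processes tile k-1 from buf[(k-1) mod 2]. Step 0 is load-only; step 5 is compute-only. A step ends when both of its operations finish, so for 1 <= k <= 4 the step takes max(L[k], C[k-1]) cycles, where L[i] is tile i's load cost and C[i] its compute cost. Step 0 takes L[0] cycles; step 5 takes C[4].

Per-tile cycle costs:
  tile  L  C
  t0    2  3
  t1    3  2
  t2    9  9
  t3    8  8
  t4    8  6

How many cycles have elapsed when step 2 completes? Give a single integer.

step 0: L[0]=2 → dur=2, Σ=2 | A=load:t0 B=idle [load-only]
step 1: L[1]=3 C[0]=3 → dur=3, Σ=5 | A=compute:t0 B=load:t1 [tied]
step 2: L[2]=9 C[1]=2 → dur=9, Σ=14 | A=load:t2 B=compute:t1 [load-bound]
step 3: L[3]=8 C[2]=9 → dur=9, Σ=23 | A=compute:t2 B=load:t3 [compute-bound]
step 4: L[4]=8 C[3]=8 → dur=8, Σ=31 | A=load:t4 B=compute:t3 [tied]
step 5: C[4]=6 → dur=6, Σ=37 | A=compute:t4 B=idle [compute-only]

end_cycle[2] = 14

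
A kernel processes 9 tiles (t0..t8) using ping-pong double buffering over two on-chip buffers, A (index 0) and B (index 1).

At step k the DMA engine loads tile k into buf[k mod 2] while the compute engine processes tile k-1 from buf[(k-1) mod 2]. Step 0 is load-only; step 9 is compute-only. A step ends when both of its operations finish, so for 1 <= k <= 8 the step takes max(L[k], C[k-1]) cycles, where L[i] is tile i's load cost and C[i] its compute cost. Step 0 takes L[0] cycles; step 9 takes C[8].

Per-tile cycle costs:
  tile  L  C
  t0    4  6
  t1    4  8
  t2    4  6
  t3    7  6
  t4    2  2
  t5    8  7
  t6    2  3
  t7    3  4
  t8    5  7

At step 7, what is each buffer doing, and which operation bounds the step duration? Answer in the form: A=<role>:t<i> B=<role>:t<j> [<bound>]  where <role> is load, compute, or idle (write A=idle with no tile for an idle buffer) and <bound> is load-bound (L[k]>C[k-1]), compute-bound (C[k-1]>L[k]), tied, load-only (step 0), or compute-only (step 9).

[0] DMA t0→A (4c) ∥ CU idle ⇒ 4c, clock 4
[1] DMA t1→B (4c) ∥ CU A:t0 (6c) ⇒ 6c, clock 10
[2] DMA t2→A (4c) ∥ CU B:t1 (8c) ⇒ 8c, clock 18
[3] DMA t3→B (7c) ∥ CU A:t2 (6c) ⇒ 7c, clock 25
[4] DMA t4→A (2c) ∥ CU B:t3 (6c) ⇒ 6c, clock 31
[5] DMA t5→B (8c) ∥ CU A:t4 (2c) ⇒ 8c, clock 39
[6] DMA t6→A (2c) ∥ CU B:t5 (7c) ⇒ 7c, clock 46
[7] DMA t7→B (3c) ∥ CU A:t6 (3c) ⇒ 3c, clock 49
[8] DMA t8→A (5c) ∥ CU B:t7 (4c) ⇒ 5c, clock 54
[9] DMA idle ∥ CU A:t8 (7c) ⇒ 7c, clock 61

step 7: A=compute:t6 B=load:t7 [tied]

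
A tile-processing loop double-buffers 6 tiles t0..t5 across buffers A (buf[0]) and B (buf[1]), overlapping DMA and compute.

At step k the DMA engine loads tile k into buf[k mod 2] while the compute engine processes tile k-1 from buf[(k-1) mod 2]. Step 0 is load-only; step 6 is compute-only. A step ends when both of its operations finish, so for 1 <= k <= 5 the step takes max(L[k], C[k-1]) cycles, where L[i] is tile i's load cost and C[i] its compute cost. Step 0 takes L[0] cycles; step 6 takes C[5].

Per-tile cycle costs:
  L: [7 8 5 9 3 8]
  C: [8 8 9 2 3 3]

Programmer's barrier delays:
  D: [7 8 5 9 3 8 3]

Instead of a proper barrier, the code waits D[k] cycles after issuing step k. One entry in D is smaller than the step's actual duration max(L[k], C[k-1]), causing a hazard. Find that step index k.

hazard at step 2

k=0 barrier L[0]=7→7c, D[0]=7 ok
k=1 barrier max(L[1]=8,C[0]=8)→8c, D[1]=8 ok
k=2 barrier max(L[2]=5,C[1]=8)→8c, D[2]=5 SHORT
k=3 barrier max(L[3]=9,C[2]=9)→9c, D[3]=9 ok
k=4 barrier max(L[4]=3,C[3]=2)→3c, D[4]=3 ok
k=5 barrier max(L[5]=8,C[4]=3)→8c, D[5]=8 ok
k=6 barrier C[5]=3→3c, D[6]=3 ok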